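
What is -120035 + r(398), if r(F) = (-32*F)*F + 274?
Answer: -5188689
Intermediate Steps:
r(F) = 274 - 32*F² (r(F) = -32*F² + 274 = 274 - 32*F²)
-120035 + r(398) = -120035 + (274 - 32*398²) = -120035 + (274 - 32*158404) = -120035 + (274 - 5068928) = -120035 - 5068654 = -5188689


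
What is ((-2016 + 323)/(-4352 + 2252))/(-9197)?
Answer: -1693/19313700 ≈ -8.7658e-5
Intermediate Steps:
((-2016 + 323)/(-4352 + 2252))/(-9197) = -1693/(-2100)*(-1/9197) = -1693*(-1/2100)*(-1/9197) = (1693/2100)*(-1/9197) = -1693/19313700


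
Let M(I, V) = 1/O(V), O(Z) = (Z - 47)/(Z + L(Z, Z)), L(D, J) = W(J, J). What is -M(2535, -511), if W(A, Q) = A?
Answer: -511/279 ≈ -1.8315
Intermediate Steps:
L(D, J) = J
O(Z) = (-47 + Z)/(2*Z) (O(Z) = (Z - 47)/(Z + Z) = (-47 + Z)/((2*Z)) = (-47 + Z)*(1/(2*Z)) = (-47 + Z)/(2*Z))
M(I, V) = 2*V/(-47 + V) (M(I, V) = 1/((-47 + V)/(2*V)) = 2*V/(-47 + V))
-M(2535, -511) = -2*(-511)/(-47 - 511) = -2*(-511)/(-558) = -2*(-511)*(-1)/558 = -1*511/279 = -511/279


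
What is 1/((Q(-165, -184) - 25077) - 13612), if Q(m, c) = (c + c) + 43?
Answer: -1/39014 ≈ -2.5632e-5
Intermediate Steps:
Q(m, c) = 43 + 2*c (Q(m, c) = 2*c + 43 = 43 + 2*c)
1/((Q(-165, -184) - 25077) - 13612) = 1/(((43 + 2*(-184)) - 25077) - 13612) = 1/(((43 - 368) - 25077) - 13612) = 1/((-325 - 25077) - 13612) = 1/(-25402 - 13612) = 1/(-39014) = -1/39014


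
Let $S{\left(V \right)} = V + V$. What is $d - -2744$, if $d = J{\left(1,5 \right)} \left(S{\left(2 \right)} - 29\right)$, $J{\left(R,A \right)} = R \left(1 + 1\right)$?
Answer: $2694$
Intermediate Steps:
$J{\left(R,A \right)} = 2 R$ ($J{\left(R,A \right)} = R 2 = 2 R$)
$S{\left(V \right)} = 2 V$
$d = -50$ ($d = 2 \cdot 1 \left(2 \cdot 2 - 29\right) = 2 \left(4 - 29\right) = 2 \left(-25\right) = -50$)
$d - -2744 = -50 - -2744 = -50 + 2744 = 2694$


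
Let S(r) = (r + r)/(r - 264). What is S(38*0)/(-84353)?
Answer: 0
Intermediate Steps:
S(r) = 2*r/(-264 + r) (S(r) = (2*r)/(-264 + r) = 2*r/(-264 + r))
S(38*0)/(-84353) = (2*(38*0)/(-264 + 38*0))/(-84353) = (2*0/(-264 + 0))*(-1/84353) = (2*0/(-264))*(-1/84353) = (2*0*(-1/264))*(-1/84353) = 0*(-1/84353) = 0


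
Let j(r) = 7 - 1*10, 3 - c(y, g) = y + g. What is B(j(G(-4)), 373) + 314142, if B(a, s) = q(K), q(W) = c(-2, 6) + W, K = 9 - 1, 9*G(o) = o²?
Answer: 314149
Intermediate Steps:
G(o) = o²/9
c(y, g) = 3 - g - y (c(y, g) = 3 - (y + g) = 3 - (g + y) = 3 + (-g - y) = 3 - g - y)
j(r) = -3 (j(r) = 7 - 10 = -3)
K = 8
q(W) = -1 + W (q(W) = (3 - 1*6 - 1*(-2)) + W = (3 - 6 + 2) + W = -1 + W)
B(a, s) = 7 (B(a, s) = -1 + 8 = 7)
B(j(G(-4)), 373) + 314142 = 7 + 314142 = 314149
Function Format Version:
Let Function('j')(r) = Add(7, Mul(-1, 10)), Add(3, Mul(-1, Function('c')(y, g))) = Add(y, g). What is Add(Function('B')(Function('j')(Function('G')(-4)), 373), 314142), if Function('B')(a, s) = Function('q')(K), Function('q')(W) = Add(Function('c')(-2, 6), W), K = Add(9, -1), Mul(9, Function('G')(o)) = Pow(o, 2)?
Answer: 314149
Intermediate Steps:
Function('G')(o) = Mul(Rational(1, 9), Pow(o, 2))
Function('c')(y, g) = Add(3, Mul(-1, g), Mul(-1, y)) (Function('c')(y, g) = Add(3, Mul(-1, Add(y, g))) = Add(3, Mul(-1, Add(g, y))) = Add(3, Add(Mul(-1, g), Mul(-1, y))) = Add(3, Mul(-1, g), Mul(-1, y)))
Function('j')(r) = -3 (Function('j')(r) = Add(7, -10) = -3)
K = 8
Function('q')(W) = Add(-1, W) (Function('q')(W) = Add(Add(3, Mul(-1, 6), Mul(-1, -2)), W) = Add(Add(3, -6, 2), W) = Add(-1, W))
Function('B')(a, s) = 7 (Function('B')(a, s) = Add(-1, 8) = 7)
Add(Function('B')(Function('j')(Function('G')(-4)), 373), 314142) = Add(7, 314142) = 314149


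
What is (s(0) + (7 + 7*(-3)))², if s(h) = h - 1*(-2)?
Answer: 144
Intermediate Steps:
s(h) = 2 + h (s(h) = h + 2 = 2 + h)
(s(0) + (7 + 7*(-3)))² = ((2 + 0) + (7 + 7*(-3)))² = (2 + (7 - 21))² = (2 - 14)² = (-12)² = 144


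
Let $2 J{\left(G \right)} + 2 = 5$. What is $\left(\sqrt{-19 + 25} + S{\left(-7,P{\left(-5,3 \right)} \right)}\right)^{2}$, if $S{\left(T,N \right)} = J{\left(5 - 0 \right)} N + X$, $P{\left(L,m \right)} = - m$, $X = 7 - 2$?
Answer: $\frac{25}{4} + \sqrt{6} \approx 8.6995$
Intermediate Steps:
$J{\left(G \right)} = \frac{3}{2}$ ($J{\left(G \right)} = -1 + \frac{1}{2} \cdot 5 = -1 + \frac{5}{2} = \frac{3}{2}$)
$X = 5$ ($X = 7 - 2 = 5$)
$S{\left(T,N \right)} = 5 + \frac{3 N}{2}$ ($S{\left(T,N \right)} = \frac{3 N}{2} + 5 = 5 + \frac{3 N}{2}$)
$\left(\sqrt{-19 + 25} + S{\left(-7,P{\left(-5,3 \right)} \right)}\right)^{2} = \left(\sqrt{-19 + 25} + \left(5 + \frac{3 \left(\left(-1\right) 3\right)}{2}\right)\right)^{2} = \left(\sqrt{6} + \left(5 + \frac{3}{2} \left(-3\right)\right)\right)^{2} = \left(\sqrt{6} + \left(5 - \frac{9}{2}\right)\right)^{2} = \left(\sqrt{6} + \frac{1}{2}\right)^{2} = \left(\frac{1}{2} + \sqrt{6}\right)^{2}$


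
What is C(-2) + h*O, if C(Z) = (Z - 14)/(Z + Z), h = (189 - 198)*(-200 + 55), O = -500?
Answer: -652496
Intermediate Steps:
h = 1305 (h = -9*(-145) = 1305)
C(Z) = (-14 + Z)/(2*Z) (C(Z) = (-14 + Z)/((2*Z)) = (-14 + Z)*(1/(2*Z)) = (-14 + Z)/(2*Z))
C(-2) + h*O = (½)*(-14 - 2)/(-2) + 1305*(-500) = (½)*(-½)*(-16) - 652500 = 4 - 652500 = -652496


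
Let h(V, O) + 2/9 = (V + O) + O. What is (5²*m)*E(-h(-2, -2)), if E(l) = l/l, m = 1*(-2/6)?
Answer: -25/3 ≈ -8.3333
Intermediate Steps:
h(V, O) = -2/9 + V + 2*O (h(V, O) = -2/9 + ((V + O) + O) = -2/9 + ((O + V) + O) = -2/9 + (V + 2*O) = -2/9 + V + 2*O)
m = -⅓ (m = 1*(-2*⅙) = 1*(-⅓) = -⅓ ≈ -0.33333)
E(l) = 1
(5²*m)*E(-h(-2, -2)) = (5²*(-⅓))*1 = (25*(-⅓))*1 = -25/3*1 = -25/3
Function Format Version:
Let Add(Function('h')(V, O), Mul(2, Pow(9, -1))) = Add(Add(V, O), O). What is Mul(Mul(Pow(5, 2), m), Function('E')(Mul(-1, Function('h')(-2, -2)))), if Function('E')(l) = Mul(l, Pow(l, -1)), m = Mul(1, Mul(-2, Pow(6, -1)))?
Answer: Rational(-25, 3) ≈ -8.3333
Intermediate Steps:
Function('h')(V, O) = Add(Rational(-2, 9), V, Mul(2, O)) (Function('h')(V, O) = Add(Rational(-2, 9), Add(Add(V, O), O)) = Add(Rational(-2, 9), Add(Add(O, V), O)) = Add(Rational(-2, 9), Add(V, Mul(2, O))) = Add(Rational(-2, 9), V, Mul(2, O)))
m = Rational(-1, 3) (m = Mul(1, Mul(-2, Rational(1, 6))) = Mul(1, Rational(-1, 3)) = Rational(-1, 3) ≈ -0.33333)
Function('E')(l) = 1
Mul(Mul(Pow(5, 2), m), Function('E')(Mul(-1, Function('h')(-2, -2)))) = Mul(Mul(Pow(5, 2), Rational(-1, 3)), 1) = Mul(Mul(25, Rational(-1, 3)), 1) = Mul(Rational(-25, 3), 1) = Rational(-25, 3)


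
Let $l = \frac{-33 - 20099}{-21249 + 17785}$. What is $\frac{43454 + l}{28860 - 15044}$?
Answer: $\frac{239721}{76208} \approx 3.1456$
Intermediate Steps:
$l = \frac{5033}{866}$ ($l = - \frac{20132}{-3464} = \left(-20132\right) \left(- \frac{1}{3464}\right) = \frac{5033}{866} \approx 5.8118$)
$\frac{43454 + l}{28860 - 15044} = \frac{43454 + \frac{5033}{866}}{28860 - 15044} = \frac{37636197}{866 \left(28860 + \left(-19196 + 4152\right)\right)} = \frac{37636197}{866 \left(28860 - 15044\right)} = \frac{37636197}{866 \cdot 13816} = \frac{37636197}{866} \cdot \frac{1}{13816} = \frac{239721}{76208}$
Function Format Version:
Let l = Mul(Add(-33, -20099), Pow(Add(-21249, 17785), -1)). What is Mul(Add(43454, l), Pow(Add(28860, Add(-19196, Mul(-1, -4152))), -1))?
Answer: Rational(239721, 76208) ≈ 3.1456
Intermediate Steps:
l = Rational(5033, 866) (l = Mul(-20132, Pow(-3464, -1)) = Mul(-20132, Rational(-1, 3464)) = Rational(5033, 866) ≈ 5.8118)
Mul(Add(43454, l), Pow(Add(28860, Add(-19196, Mul(-1, -4152))), -1)) = Mul(Add(43454, Rational(5033, 866)), Pow(Add(28860, Add(-19196, Mul(-1, -4152))), -1)) = Mul(Rational(37636197, 866), Pow(Add(28860, Add(-19196, 4152)), -1)) = Mul(Rational(37636197, 866), Pow(Add(28860, -15044), -1)) = Mul(Rational(37636197, 866), Pow(13816, -1)) = Mul(Rational(37636197, 866), Rational(1, 13816)) = Rational(239721, 76208)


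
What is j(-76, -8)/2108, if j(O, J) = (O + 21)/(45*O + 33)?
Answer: 55/7139796 ≈ 7.7033e-6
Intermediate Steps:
j(O, J) = (21 + O)/(33 + 45*O)
j(-76, -8)/2108 = ((21 - 76)/(3*(11 + 15*(-76))))/2108 = ((⅓)*(-55)/(11 - 1140))*(1/2108) = ((⅓)*(-55)/(-1129))*(1/2108) = ((⅓)*(-1/1129)*(-55))*(1/2108) = (55/3387)*(1/2108) = 55/7139796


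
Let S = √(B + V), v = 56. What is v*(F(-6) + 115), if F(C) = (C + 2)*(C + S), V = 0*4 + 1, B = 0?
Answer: 7560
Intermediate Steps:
V = 1 (V = 0 + 1 = 1)
S = 1 (S = √(0 + 1) = √1 = 1)
F(C) = (1 + C)*(2 + C) (F(C) = (C + 2)*(C + 1) = (2 + C)*(1 + C) = (1 + C)*(2 + C))
v*(F(-6) + 115) = 56*((2 + (-6)² + 3*(-6)) + 115) = 56*((2 + 36 - 18) + 115) = 56*(20 + 115) = 56*135 = 7560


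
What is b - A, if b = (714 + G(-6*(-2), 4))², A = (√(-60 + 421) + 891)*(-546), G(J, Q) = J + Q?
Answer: 1029760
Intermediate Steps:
A = -496860 (A = (√361 + 891)*(-546) = (19 + 891)*(-546) = 910*(-546) = -496860)
b = 532900 (b = (714 + (-6*(-2) + 4))² = (714 + (12 + 4))² = (714 + 16)² = 730² = 532900)
b - A = 532900 - 1*(-496860) = 532900 + 496860 = 1029760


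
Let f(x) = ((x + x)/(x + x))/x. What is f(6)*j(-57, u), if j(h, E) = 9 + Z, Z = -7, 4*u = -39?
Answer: ⅓ ≈ 0.33333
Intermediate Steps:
u = -39/4 (u = (¼)*(-39) = -39/4 ≈ -9.7500)
f(x) = 1/x (f(x) = ((2*x)/((2*x)))/x = ((2*x)*(1/(2*x)))/x = 1/x)
j(h, E) = 2 (j(h, E) = 9 - 7 = 2)
f(6)*j(-57, u) = 2/6 = (⅙)*2 = ⅓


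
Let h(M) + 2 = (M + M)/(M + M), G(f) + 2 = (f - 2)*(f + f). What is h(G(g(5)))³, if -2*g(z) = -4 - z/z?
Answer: -1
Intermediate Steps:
g(z) = 5/2 (g(z) = -(-4 - z/z)/2 = -(-4 - 1*1)/2 = -(-4 - 1)/2 = -½*(-5) = 5/2)
G(f) = -2 + 2*f*(-2 + f) (G(f) = -2 + (f - 2)*(f + f) = -2 + (-2 + f)*(2*f) = -2 + 2*f*(-2 + f))
h(M) = -1 (h(M) = -2 + (M + M)/(M + M) = -2 + (2*M)/((2*M)) = -2 + (2*M)*(1/(2*M)) = -2 + 1 = -1)
h(G(g(5)))³ = (-1)³ = -1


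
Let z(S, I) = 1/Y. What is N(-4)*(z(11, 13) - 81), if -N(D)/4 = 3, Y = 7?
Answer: 6792/7 ≈ 970.29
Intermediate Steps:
N(D) = -12 (N(D) = -4*3 = -12)
z(S, I) = ⅐ (z(S, I) = 1/7 = ⅐)
N(-4)*(z(11, 13) - 81) = -12*(⅐ - 81) = -12*(-566/7) = 6792/7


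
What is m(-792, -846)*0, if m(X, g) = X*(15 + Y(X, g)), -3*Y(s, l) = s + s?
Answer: 0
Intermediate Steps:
Y(s, l) = -2*s/3 (Y(s, l) = -(s + s)/3 = -2*s/3)
m(X, g) = X*(15 - 2*X/3)
m(-792, -846)*0 = ((⅓)*(-792)*(45 - 2*(-792)))*0 = ((⅓)*(-792)*(45 + 1584))*0 = ((⅓)*(-792)*1629)*0 = -430056*0 = 0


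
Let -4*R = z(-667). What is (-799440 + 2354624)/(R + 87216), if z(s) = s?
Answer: 6220736/349531 ≈ 17.797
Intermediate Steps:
R = 667/4 (R = -1/4*(-667) = 667/4 ≈ 166.75)
(-799440 + 2354624)/(R + 87216) = (-799440 + 2354624)/(667/4 + 87216) = 1555184/(349531/4) = 1555184*(4/349531) = 6220736/349531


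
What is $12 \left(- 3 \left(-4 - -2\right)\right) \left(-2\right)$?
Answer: $-144$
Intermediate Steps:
$12 \left(- 3 \left(-4 - -2\right)\right) \left(-2\right) = 12 \left(- 3 \left(-4 + \left(-1 + 3\right)\right)\right) \left(-2\right) = 12 \left(- 3 \left(-4 + 2\right)\right) \left(-2\right) = 12 \left(\left(-3\right) \left(-2\right)\right) \left(-2\right) = 12 \cdot 6 \left(-2\right) = 72 \left(-2\right) = -144$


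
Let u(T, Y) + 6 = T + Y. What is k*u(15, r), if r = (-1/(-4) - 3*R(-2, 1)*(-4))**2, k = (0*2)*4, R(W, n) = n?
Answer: 0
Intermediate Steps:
k = 0 (k = 0*4 = 0)
r = 2401/16 (r = (-1/(-4) - 3*1*(-4))**2 = (-1*(-1/4) - 3*(-4))**2 = (1/4 + 12)**2 = (49/4)**2 = 2401/16 ≈ 150.06)
u(T, Y) = -6 + T + Y (u(T, Y) = -6 + (T + Y) = -6 + T + Y)
k*u(15, r) = 0*(-6 + 15 + 2401/16) = 0*(2545/16) = 0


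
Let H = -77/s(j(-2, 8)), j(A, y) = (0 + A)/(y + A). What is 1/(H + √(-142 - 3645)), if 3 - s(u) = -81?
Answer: -132/545449 - 144*I*√3787/545449 ≈ -0.000242 - 0.016246*I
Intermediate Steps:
j(A, y) = A/(A + y)
s(u) = 84 (s(u) = 3 - 1*(-81) = 3 + 81 = 84)
H = -11/12 (H = -77/84 = -77*1/84 = -11/12 ≈ -0.91667)
1/(H + √(-142 - 3645)) = 1/(-11/12 + √(-142 - 3645)) = 1/(-11/12 + √(-3787)) = 1/(-11/12 + I*√3787)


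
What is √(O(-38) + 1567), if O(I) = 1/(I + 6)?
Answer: √100286/8 ≈ 39.585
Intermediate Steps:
O(I) = 1/(6 + I)
√(O(-38) + 1567) = √(1/(6 - 38) + 1567) = √(1/(-32) + 1567) = √(-1/32 + 1567) = √(50143/32) = √100286/8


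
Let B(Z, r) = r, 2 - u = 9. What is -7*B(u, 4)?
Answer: -28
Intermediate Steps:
u = -7 (u = 2 - 1*9 = 2 - 9 = -7)
-7*B(u, 4) = -7*4 = -28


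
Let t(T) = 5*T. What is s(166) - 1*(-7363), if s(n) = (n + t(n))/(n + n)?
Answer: 7366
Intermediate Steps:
s(n) = 3 (s(n) = (n + 5*n)/(n + n) = (6*n)/((2*n)) = (6*n)*(1/(2*n)) = 3)
s(166) - 1*(-7363) = 3 - 1*(-7363) = 3 + 7363 = 7366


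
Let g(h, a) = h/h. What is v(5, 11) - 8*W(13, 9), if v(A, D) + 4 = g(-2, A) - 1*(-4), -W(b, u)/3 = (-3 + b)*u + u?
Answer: 2377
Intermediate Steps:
W(b, u) = -3*u - 3*u*(-3 + b) (W(b, u) = -3*((-3 + b)*u + u) = -3*(u*(-3 + b) + u) = -3*(u + u*(-3 + b)) = -3*u - 3*u*(-3 + b))
g(h, a) = 1
v(A, D) = 1 (v(A, D) = -4 + (1 - 1*(-4)) = -4 + (1 + 4) = -4 + 5 = 1)
v(5, 11) - 8*W(13, 9) = 1 - 24*9*(2 - 1*13) = 1 - 24*9*(2 - 13) = 1 - 24*9*(-11) = 1 - 8*(-297) = 1 + 2376 = 2377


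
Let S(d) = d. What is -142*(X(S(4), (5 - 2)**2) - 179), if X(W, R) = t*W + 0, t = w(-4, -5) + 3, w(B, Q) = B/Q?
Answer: 116298/5 ≈ 23260.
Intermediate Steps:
t = 19/5 (t = -4/(-5) + 3 = -4*(-1/5) + 3 = 4/5 + 3 = 19/5 ≈ 3.8000)
X(W, R) = 19*W/5 (X(W, R) = 19*W/5 + 0 = 19*W/5)
-142*(X(S(4), (5 - 2)**2) - 179) = -142*((19/5)*4 - 179) = -142*(76/5 - 179) = -142*(-819/5) = 116298/5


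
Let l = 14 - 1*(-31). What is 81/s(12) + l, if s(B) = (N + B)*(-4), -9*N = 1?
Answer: 18531/428 ≈ 43.297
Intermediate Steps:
N = -⅑ (N = -⅑*1 = -⅑ ≈ -0.11111)
s(B) = 4/9 - 4*B (s(B) = (-⅑ + B)*(-4) = 4/9 - 4*B)
l = 45 (l = 14 + 31 = 45)
81/s(12) + l = 81/(4/9 - 4*12) + 45 = 81/(4/9 - 48) + 45 = 81/(-428/9) + 45 = -9/428*81 + 45 = -729/428 + 45 = 18531/428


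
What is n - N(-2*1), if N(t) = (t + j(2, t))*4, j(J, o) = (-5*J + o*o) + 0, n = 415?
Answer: 447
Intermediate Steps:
j(J, o) = o**2 - 5*J (j(J, o) = (-5*J + o**2) + 0 = (o**2 - 5*J) + 0 = o**2 - 5*J)
N(t) = -40 + 4*t + 4*t**2 (N(t) = (t + (t**2 - 5*2))*4 = (t + (t**2 - 10))*4 = (t + (-10 + t**2))*4 = (-10 + t + t**2)*4 = -40 + 4*t + 4*t**2)
n - N(-2*1) = 415 - (-40 + 4*(-2*1) + 4*(-2*1)**2) = 415 - (-40 + 4*(-2) + 4*(-2)**2) = 415 - (-40 - 8 + 4*4) = 415 - (-40 - 8 + 16) = 415 - 1*(-32) = 415 + 32 = 447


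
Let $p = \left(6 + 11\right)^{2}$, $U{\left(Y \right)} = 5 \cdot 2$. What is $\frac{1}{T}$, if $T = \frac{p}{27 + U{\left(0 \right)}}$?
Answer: $\frac{37}{289} \approx 0.12803$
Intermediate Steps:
$U{\left(Y \right)} = 10$
$p = 289$ ($p = 17^{2} = 289$)
$T = \frac{289}{37}$ ($T = \frac{289}{27 + 10} = \frac{289}{37} \approx 7.8108$)
$\frac{1}{T} = \frac{1}{\frac{289}{37}} = \frac{37}{289}$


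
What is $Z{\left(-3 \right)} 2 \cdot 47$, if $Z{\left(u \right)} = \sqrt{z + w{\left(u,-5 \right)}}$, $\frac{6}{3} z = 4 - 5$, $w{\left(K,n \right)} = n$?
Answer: $47 i \sqrt{22} \approx 220.45 i$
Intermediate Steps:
$z = - \frac{1}{2}$ ($z = \frac{4 - 5}{2} = \frac{1}{2} \left(-1\right) = - \frac{1}{2} \approx -0.5$)
$Z{\left(u \right)} = \frac{i \sqrt{22}}{2}$ ($Z{\left(u \right)} = \sqrt{- \frac{1}{2} - 5} = \sqrt{- \frac{11}{2}} = \frac{i \sqrt{22}}{2}$)
$Z{\left(-3 \right)} 2 \cdot 47 = \frac{i \sqrt{22}}{2} \cdot 2 \cdot 47 = i \sqrt{22} \cdot 47 = 47 i \sqrt{22}$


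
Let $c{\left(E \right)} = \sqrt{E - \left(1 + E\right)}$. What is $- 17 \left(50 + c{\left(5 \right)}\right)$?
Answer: $-850 - 17 i \approx -850.0 - 17.0 i$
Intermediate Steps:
$c{\left(E \right)} = i$ ($c{\left(E \right)} = \sqrt{-1} = i$)
$- 17 \left(50 + c{\left(5 \right)}\right) = - 17 \left(50 + i\right) = -850 - 17 i$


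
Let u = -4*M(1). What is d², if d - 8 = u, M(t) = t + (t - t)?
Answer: 16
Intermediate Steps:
M(t) = t (M(t) = t + 0 = t)
u = -4 (u = -4*1 = -4)
d = 4 (d = 8 - 4 = 4)
d² = 4² = 16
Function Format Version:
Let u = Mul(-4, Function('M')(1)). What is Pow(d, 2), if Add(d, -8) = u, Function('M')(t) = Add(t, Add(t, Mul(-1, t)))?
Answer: 16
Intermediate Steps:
Function('M')(t) = t (Function('M')(t) = Add(t, 0) = t)
u = -4 (u = Mul(-4, 1) = -4)
d = 4 (d = Add(8, -4) = 4)
Pow(d, 2) = Pow(4, 2) = 16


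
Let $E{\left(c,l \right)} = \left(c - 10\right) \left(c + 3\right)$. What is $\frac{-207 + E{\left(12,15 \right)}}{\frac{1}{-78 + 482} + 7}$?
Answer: $- \frac{23836}{943} \approx -25.277$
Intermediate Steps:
$E{\left(c,l \right)} = \left(-10 + c\right) \left(3 + c\right)$
$\frac{-207 + E{\left(12,15 \right)}}{\frac{1}{-78 + 482} + 7} = \frac{-207 - \left(114 - 144\right)}{\frac{1}{-78 + 482} + 7} = \frac{-207 - -30}{\frac{1}{404} + 7} = \frac{-207 + 30}{\frac{1}{404} + 7} = - \frac{177}{\frac{2829}{404}} = \left(-177\right) \frac{404}{2829} = - \frac{23836}{943}$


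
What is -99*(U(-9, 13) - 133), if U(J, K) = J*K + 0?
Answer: 24750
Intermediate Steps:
U(J, K) = J*K
-99*(U(-9, 13) - 133) = -99*(-9*13 - 133) = -99*(-117 - 133) = -99*(-250) = 24750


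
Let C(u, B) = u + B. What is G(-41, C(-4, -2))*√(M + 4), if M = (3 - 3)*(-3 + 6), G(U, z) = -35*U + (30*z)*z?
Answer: 5030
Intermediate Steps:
C(u, B) = B + u
G(U, z) = -35*U + 30*z²
M = 0 (M = 0*3 = 0)
G(-41, C(-4, -2))*√(M + 4) = (-35*(-41) + 30*(-2 - 4)²)*√(0 + 4) = (1435 + 30*(-6)²)*√4 = (1435 + 30*36)*2 = (1435 + 1080)*2 = 2515*2 = 5030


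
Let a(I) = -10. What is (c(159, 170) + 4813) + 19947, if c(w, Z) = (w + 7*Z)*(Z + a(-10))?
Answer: 240600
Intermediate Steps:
c(w, Z) = (-10 + Z)*(w + 7*Z) (c(w, Z) = (w + 7*Z)*(Z - 10) = (w + 7*Z)*(-10 + Z) = (-10 + Z)*(w + 7*Z))
(c(159, 170) + 4813) + 19947 = ((-70*170 - 10*159 + 7*170² + 170*159) + 4813) + 19947 = ((-11900 - 1590 + 7*28900 + 27030) + 4813) + 19947 = ((-11900 - 1590 + 202300 + 27030) + 4813) + 19947 = (215840 + 4813) + 19947 = 220653 + 19947 = 240600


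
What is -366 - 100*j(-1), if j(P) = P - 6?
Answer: 334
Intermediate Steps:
j(P) = -6 + P
-366 - 100*j(-1) = -366 - 100*(-6 - 1) = -366 - 100*(-7) = -366 + 700 = 334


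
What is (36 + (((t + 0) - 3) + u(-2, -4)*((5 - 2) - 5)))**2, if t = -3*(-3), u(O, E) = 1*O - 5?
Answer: 3136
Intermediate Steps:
u(O, E) = -5 + O (u(O, E) = O - 5 = -5 + O)
t = 9
(36 + (((t + 0) - 3) + u(-2, -4)*((5 - 2) - 5)))**2 = (36 + (((9 + 0) - 3) + (-5 - 2)*((5 - 2) - 5)))**2 = (36 + ((9 - 3) - 7*(3 - 5)))**2 = (36 + (6 - 7*(-2)))**2 = (36 + (6 + 14))**2 = (36 + 20)**2 = 56**2 = 3136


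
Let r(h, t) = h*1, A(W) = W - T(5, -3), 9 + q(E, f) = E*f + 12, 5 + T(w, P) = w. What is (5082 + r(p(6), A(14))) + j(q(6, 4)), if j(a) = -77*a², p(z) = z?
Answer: -51045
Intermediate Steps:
T(w, P) = -5 + w
q(E, f) = 3 + E*f (q(E, f) = -9 + (E*f + 12) = -9 + (12 + E*f) = 3 + E*f)
A(W) = W (A(W) = W - (-5 + 5) = W - 1*0 = W + 0 = W)
r(h, t) = h
(5082 + r(p(6), A(14))) + j(q(6, 4)) = (5082 + 6) - 77*(3 + 6*4)² = 5088 - 77*(3 + 24)² = 5088 - 77*27² = 5088 - 77*729 = 5088 - 56133 = -51045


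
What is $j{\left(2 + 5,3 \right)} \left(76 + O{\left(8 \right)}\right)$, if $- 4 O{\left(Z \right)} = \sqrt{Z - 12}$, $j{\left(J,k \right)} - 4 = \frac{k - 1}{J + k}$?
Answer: $\frac{1596}{5} - \frac{21 i}{10} \approx 319.2 - 2.1 i$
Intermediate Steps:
$j{\left(J,k \right)} = 4 + \frac{-1 + k}{J + k}$ ($j{\left(J,k \right)} = 4 + \frac{k - 1}{J + k} = 4 + \frac{-1 + k}{J + k}$)
$O{\left(Z \right)} = - \frac{\sqrt{-12 + Z}}{4}$ ($O{\left(Z \right)} = - \frac{\sqrt{Z - 12}}{4} = - \frac{\sqrt{-12 + Z}}{4}$)
$j{\left(2 + 5,3 \right)} \left(76 + O{\left(8 \right)}\right) = \frac{-1 + 4 \left(2 + 5\right) + 5 \cdot 3}{\left(2 + 5\right) + 3} \left(76 - \frac{\sqrt{-12 + 8}}{4}\right) = \frac{-1 + 4 \cdot 7 + 15}{7 + 3} \left(76 - \frac{\sqrt{-4}}{4}\right) = \frac{-1 + 28 + 15}{10} \left(76 - \frac{2 i}{4}\right) = \frac{1}{10} \cdot 42 \left(76 - \frac{i}{2}\right) = \frac{21 \left(76 - \frac{i}{2}\right)}{5} = \frac{1596}{5} - \frac{21 i}{10}$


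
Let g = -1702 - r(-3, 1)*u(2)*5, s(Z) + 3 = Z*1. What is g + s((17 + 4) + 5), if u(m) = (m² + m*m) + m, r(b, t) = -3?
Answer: -1529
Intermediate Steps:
s(Z) = -3 + Z (s(Z) = -3 + Z*1 = -3 + Z)
u(m) = m + 2*m² (u(m) = (m² + m²) + m = 2*m² + m = m + 2*m²)
g = -1552 (g = -1702 - (-6*(1 + 2*2))*5 = -1702 - (-6*(1 + 4))*5 = -1702 - (-6*5)*5 = -1702 - (-3*10)*5 = -1702 - (-30)*5 = -1702 - 1*(-150) = -1702 + 150 = -1552)
g + s((17 + 4) + 5) = -1552 + (-3 + ((17 + 4) + 5)) = -1552 + (-3 + (21 + 5)) = -1552 + (-3 + 26) = -1552 + 23 = -1529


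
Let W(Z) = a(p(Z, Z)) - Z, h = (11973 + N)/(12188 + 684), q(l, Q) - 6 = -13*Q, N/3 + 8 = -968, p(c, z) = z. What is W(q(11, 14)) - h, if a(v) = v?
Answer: -9045/12872 ≈ -0.70269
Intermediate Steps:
N = -2928 (N = -24 + 3*(-968) = -24 - 2904 = -2928)
q(l, Q) = 6 - 13*Q
h = 9045/12872 (h = (11973 - 2928)/(12188 + 684) = 9045/12872 ≈ 0.70269)
W(Z) = 0 (W(Z) = Z - Z = 0)
W(q(11, 14)) - h = 0 - 1*9045/12872 = 0 - 9045/12872 = -9045/12872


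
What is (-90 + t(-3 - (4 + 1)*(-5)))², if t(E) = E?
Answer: 4624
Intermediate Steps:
(-90 + t(-3 - (4 + 1)*(-5)))² = (-90 + (-3 - (4 + 1)*(-5)))² = (-90 + (-3 - 5*(-5)))² = (-90 + (-3 - 1*(-25)))² = (-90 + (-3 + 25))² = (-90 + 22)² = (-68)² = 4624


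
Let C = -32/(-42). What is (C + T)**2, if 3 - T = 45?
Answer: 749956/441 ≈ 1700.6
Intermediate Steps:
T = -42 (T = 3 - 1*45 = 3 - 45 = -42)
C = 16/21 (C = -32*(-1/42) = 16/21 ≈ 0.76190)
(C + T)**2 = (16/21 - 42)**2 = (-866/21)**2 = 749956/441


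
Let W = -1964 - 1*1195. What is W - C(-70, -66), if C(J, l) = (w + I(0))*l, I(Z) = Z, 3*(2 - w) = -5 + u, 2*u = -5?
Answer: -2862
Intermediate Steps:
u = -5/2 (u = (1/2)*(-5) = -5/2 ≈ -2.5000)
W = -3159 (W = -1964 - 1195 = -3159)
w = 9/2 (w = 2 - (-5 - 5/2)/3 = 2 - 1/3*(-15/2) = 2 + 5/2 = 9/2 ≈ 4.5000)
C(J, l) = 9*l/2 (C(J, l) = (9/2 + 0)*l = 9*l/2)
W - C(-70, -66) = -3159 - 9*(-66)/2 = -3159 - 1*(-297) = -3159 + 297 = -2862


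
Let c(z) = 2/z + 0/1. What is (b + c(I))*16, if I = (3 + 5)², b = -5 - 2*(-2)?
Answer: -31/2 ≈ -15.500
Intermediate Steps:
b = -1 (b = -5 + 4 = -1)
I = 64 (I = 8² = 64)
c(z) = 2/z (c(z) = 2/z + 0*1 = 2/z + 0 = 2/z)
(b + c(I))*16 = (-1 + 2/64)*16 = (-1 + 2*(1/64))*16 = (-1 + 1/32)*16 = -31/32*16 = -31/2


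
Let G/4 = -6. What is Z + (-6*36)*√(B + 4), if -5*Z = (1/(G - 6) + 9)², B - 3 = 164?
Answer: -72361/4500 - 648*√19 ≈ -2840.6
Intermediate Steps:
G = -24 (G = 4*(-6) = -24)
B = 167 (B = 3 + 164 = 167)
Z = -72361/4500 (Z = -(1/(-24 - 6) + 9)²/5 = -(1/(-30) + 9)²/5 = -(-1/30 + 9)²/5 = -(269/30)²/5 = -⅕*72361/900 = -72361/4500 ≈ -16.080)
Z + (-6*36)*√(B + 4) = -72361/4500 + (-6*36)*√(167 + 4) = -72361/4500 - 648*√19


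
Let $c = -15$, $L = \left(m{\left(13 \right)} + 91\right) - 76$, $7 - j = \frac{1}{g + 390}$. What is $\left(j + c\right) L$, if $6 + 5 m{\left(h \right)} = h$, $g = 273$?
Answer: $- \frac{87002}{663} \approx -131.22$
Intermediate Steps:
$m{\left(h \right)} = - \frac{6}{5} + \frac{h}{5}$
$j = \frac{4640}{663}$ ($j = 7 - \frac{1}{273 + 390} = 7 - \frac{1}{663} = \frac{4640}{663} \approx 6.9985$)
$L = \frac{82}{5}$ ($L = \left(\left(- \frac{6}{5} + \frac{1}{5} \cdot 13\right) + 91\right) - 76 = \left(\left(- \frac{6}{5} + \frac{13}{5}\right) + 91\right) - 76 = \left(\frac{7}{5} + 91\right) - 76 = \frac{462}{5} - 76 = \frac{82}{5} \approx 16.4$)
$\left(j + c\right) L = \left(\frac{4640}{663} - 15\right) \frac{82}{5} = \left(- \frac{5305}{663}\right) \frac{82}{5} = - \frac{87002}{663}$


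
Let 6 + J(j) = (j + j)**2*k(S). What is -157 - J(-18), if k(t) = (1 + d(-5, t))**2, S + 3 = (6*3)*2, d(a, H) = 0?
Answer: -1447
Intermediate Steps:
S = 33 (S = -3 + (6*3)*2 = -3 + 18*2 = -3 + 36 = 33)
k(t) = 1 (k(t) = (1 + 0)**2 = 1**2 = 1)
J(j) = -6 + 4*j**2 (J(j) = -6 + (j + j)**2*1 = -6 + (2*j)**2*1 = -6 + (4*j**2)*1 = -6 + 4*j**2)
-157 - J(-18) = -157 - (-6 + 4*(-18)**2) = -157 - (-6 + 4*324) = -157 - (-6 + 1296) = -157 - 1*1290 = -157 - 1290 = -1447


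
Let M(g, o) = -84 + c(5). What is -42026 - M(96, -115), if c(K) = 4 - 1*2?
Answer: -41944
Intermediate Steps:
c(K) = 2 (c(K) = 4 - 2 = 2)
M(g, o) = -82 (M(g, o) = -84 + 2 = -82)
-42026 - M(96, -115) = -42026 - 1*(-82) = -42026 + 82 = -41944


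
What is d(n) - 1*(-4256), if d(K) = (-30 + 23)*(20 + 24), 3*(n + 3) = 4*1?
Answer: 3948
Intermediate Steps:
n = -5/3 (n = -3 + (4*1)/3 = -3 + (⅓)*4 = -3 + 4/3 = -5/3 ≈ -1.6667)
d(K) = -308 (d(K) = -7*44 = -308)
d(n) - 1*(-4256) = -308 - 1*(-4256) = -308 + 4256 = 3948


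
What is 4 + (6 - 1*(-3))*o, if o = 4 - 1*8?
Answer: -32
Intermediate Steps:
o = -4 (o = 4 - 8 = -4)
4 + (6 - 1*(-3))*o = 4 + (6 - 1*(-3))*(-4) = 4 + (6 + 3)*(-4) = 4 + 9*(-4) = 4 - 36 = -32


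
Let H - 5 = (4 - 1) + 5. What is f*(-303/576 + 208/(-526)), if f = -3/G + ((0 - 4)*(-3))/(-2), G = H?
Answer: 1256337/218816 ≈ 5.7415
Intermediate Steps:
H = 13 (H = 5 + ((4 - 1) + 5) = 5 + (3 + 5) = 5 + 8 = 13)
G = 13
f = -81/13 (f = -3/13 + ((0 - 4)*(-3))/(-2) = -3*1/13 - 4*(-3)*(-½) = -3/13 + 12*(-½) = -3/13 - 6 = -81/13 ≈ -6.2308)
f*(-303/576 + 208/(-526)) = -81*(-303/576 + 208/(-526))/13 = -81*(-303*1/576 + 208*(-1/526))/13 = -81*(-101/192 - 104/263)/13 = -81/13*(-46531/50496) = 1256337/218816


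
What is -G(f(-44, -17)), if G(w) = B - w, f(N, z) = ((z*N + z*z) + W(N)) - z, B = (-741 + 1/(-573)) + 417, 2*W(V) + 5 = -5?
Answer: 786730/573 ≈ 1373.0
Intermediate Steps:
W(V) = -5 (W(V) = -5/2 + (1/2)*(-5) = -5/2 - 5/2 = -5)
B = -185653/573 (B = (-741 - 1/573) + 417 = -424594/573 + 417 = -185653/573 ≈ -324.00)
f(N, z) = -5 + z**2 - z + N*z (f(N, z) = ((z*N + z*z) - 5) - z = ((N*z + z**2) - 5) - z = ((z**2 + N*z) - 5) - z = (-5 + z**2 + N*z) - z = -5 + z**2 - z + N*z)
G(w) = -185653/573 - w
-G(f(-44, -17)) = -(-185653/573 - (-5 + (-17)**2 - 1*(-17) - 44*(-17))) = -(-185653/573 - (-5 + 289 + 17 + 748)) = -(-185653/573 - 1*1049) = -(-185653/573 - 1049) = -1*(-786730/573) = 786730/573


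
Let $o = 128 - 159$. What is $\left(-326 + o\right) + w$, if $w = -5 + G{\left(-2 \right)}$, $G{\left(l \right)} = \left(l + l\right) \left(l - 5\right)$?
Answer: $-334$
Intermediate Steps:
$G{\left(l \right)} = 2 l \left(-5 + l\right)$
$w = 23$ ($w = -5 + 2 \left(-2\right) \left(-5 - 2\right) = -5 + 2 \left(-2\right) \left(-7\right) = -5 + 28 = 23$)
$o = -31$ ($o = 128 - 159 = -31$)
$\left(-326 + o\right) + w = \left(-326 - 31\right) + 23 = -357 + 23 = -334$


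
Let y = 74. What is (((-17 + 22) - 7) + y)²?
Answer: 5184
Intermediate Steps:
(((-17 + 22) - 7) + y)² = (((-17 + 22) - 7) + 74)² = ((5 - 7) + 74)² = (-2 + 74)² = 72² = 5184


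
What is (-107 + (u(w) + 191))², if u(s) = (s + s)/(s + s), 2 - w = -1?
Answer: 7225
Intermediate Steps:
w = 3 (w = 2 - 1*(-1) = 2 + 1 = 3)
u(s) = 1 (u(s) = (2*s)/((2*s)) = (2*s)*(1/(2*s)) = 1)
(-107 + (u(w) + 191))² = (-107 + (1 + 191))² = (-107 + 192)² = 85² = 7225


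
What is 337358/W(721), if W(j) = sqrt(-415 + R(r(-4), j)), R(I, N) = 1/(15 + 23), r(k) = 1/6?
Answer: -337358*I*sqrt(599222)/15769 ≈ -16561.0*I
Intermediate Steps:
r(k) = 1/6
R(I, N) = 1/38
W(j) = I*sqrt(599222)/38 (W(j) = sqrt(-415 + 1/38) = sqrt(-15769/38) = I*sqrt(599222)/38)
337358/W(721) = 337358/((I*sqrt(599222)/38)) = 337358*(-I*sqrt(599222)/15769) = -337358*I*sqrt(599222)/15769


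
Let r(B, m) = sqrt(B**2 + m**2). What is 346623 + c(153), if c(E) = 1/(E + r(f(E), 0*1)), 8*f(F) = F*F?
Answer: 8538364367/24633 ≈ 3.4662e+5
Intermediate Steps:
f(F) = F**2/8 (f(F) = (F*F)/8 = F**2/8)
c(E) = 1/(E + sqrt(E**4)/8) (c(E) = 1/(E + sqrt((E**2/8)**2 + (0*1)**2)) = 1/(E + sqrt(E**4/64 + 0**2)) = 1/(E + sqrt(E**4/64 + 0)) = 1/(E + sqrt(E**4/64)) = 1/(E + sqrt(E**4)/8))
346623 + c(153) = 346623 + 8/(sqrt(153**4) + 8*153) = 346623 + 8/(sqrt(547981281) + 1224) = 346623 + 8/(23409 + 1224) = 346623 + 8/24633 = 8538364367/24633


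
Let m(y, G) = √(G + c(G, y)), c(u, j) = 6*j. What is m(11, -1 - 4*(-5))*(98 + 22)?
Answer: 120*√85 ≈ 1106.3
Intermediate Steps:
m(y, G) = √(G + 6*y)
m(11, -1 - 4*(-5))*(98 + 22) = √((-1 - 4*(-5)) + 6*11)*(98 + 22) = √((-1 + 20) + 66)*120 = √(19 + 66)*120 = √85*120 = 120*√85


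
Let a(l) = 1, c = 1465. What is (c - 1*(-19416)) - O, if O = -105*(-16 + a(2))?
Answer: 19306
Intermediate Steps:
O = 1575 (O = -105*(-16 + 1) = -105*(-15) = 1575)
(c - 1*(-19416)) - O = (1465 - 1*(-19416)) - 1*1575 = (1465 + 19416) - 1575 = 20881 - 1575 = 19306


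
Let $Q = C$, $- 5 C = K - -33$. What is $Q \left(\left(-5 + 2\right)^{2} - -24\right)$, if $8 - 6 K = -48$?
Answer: $- \frac{1397}{5} \approx -279.4$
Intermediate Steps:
$K = \frac{28}{3}$ ($K = \frac{4}{3} - -8 = \frac{4}{3} + 8 = \frac{28}{3} \approx 9.3333$)
$C = - \frac{127}{15}$ ($C = - \frac{\frac{28}{3} - -33}{5} = - \frac{\frac{28}{3} + 33}{5} = \left(- \frac{1}{5}\right) \frac{127}{3} = - \frac{127}{15} \approx -8.4667$)
$Q = - \frac{127}{15} \approx -8.4667$
$Q \left(\left(-5 + 2\right)^{2} - -24\right) = - \frac{127 \left(\left(-5 + 2\right)^{2} - -24\right)}{15} = - \frac{127 \left(\left(-3\right)^{2} + \left(-49 + 73\right)\right)}{15} = - \frac{127 \left(9 + 24\right)}{15} = \left(- \frac{127}{15}\right) 33 = - \frac{1397}{5}$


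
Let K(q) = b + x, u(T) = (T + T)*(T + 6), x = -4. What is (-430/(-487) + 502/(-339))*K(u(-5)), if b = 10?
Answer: -197408/55031 ≈ -3.5872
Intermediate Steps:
u(T) = 2*T*(6 + T) (u(T) = (2*T)*(6 + T) = 2*T*(6 + T))
K(q) = 6 (K(q) = 10 - 4 = 6)
(-430/(-487) + 502/(-339))*K(u(-5)) = (-430/(-487) + 502/(-339))*6 = (-430*(-1/487) + 502*(-1/339))*6 = (430/487 - 502/339)*6 = -98704/165093*6 = -197408/55031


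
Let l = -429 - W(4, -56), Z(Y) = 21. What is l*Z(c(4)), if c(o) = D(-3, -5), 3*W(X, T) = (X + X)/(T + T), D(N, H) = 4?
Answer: -18017/2 ≈ -9008.5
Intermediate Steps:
W(X, T) = X/(3*T) (W(X, T) = ((X + X)/(T + T))/3 = ((2*X)/((2*T)))/3 = ((2*X)*(1/(2*T)))/3 = (X/T)/3 = X/(3*T))
c(o) = 4
l = -18017/42 (l = -429 - 4/(3*(-56)) = -429 - 4*(-1)/(3*56) = -429 - 1*(-1/42) = -429 + 1/42 = -18017/42 ≈ -428.98)
l*Z(c(4)) = -18017/42*21 = -18017/2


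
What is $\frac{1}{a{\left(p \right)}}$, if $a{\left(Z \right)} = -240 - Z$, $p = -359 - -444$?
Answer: $- \frac{1}{325} \approx -0.0030769$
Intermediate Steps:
$p = 85$ ($p = -359 + 444 = 85$)
$\frac{1}{a{\left(p \right)}} = \frac{1}{-240 - 85} = \frac{1}{-325} = - \frac{1}{325}$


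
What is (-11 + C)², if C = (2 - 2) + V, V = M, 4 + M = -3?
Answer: 324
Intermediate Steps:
M = -7 (M = -4 - 3 = -7)
V = -7
C = -7 (C = (2 - 2) - 7 = 0 - 7 = -7)
(-11 + C)² = (-11 - 7)² = (-18)² = 324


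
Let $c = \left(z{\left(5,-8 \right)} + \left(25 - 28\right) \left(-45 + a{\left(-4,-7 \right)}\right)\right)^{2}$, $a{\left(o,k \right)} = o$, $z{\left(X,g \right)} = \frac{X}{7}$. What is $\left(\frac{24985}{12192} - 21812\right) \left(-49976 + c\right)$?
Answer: $\frac{91715816780723}{149352} \approx 6.1409 \cdot 10^{8}$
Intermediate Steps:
$z{\left(X,g \right)} = \frac{X}{7}$ ($z{\left(X,g \right)} = X \frac{1}{7} = \frac{X}{7}$)
$c = \frac{1069156}{49}$ ($c = \left(\frac{1}{7} \cdot 5 + \left(25 - 28\right) \left(-45 - 4\right)\right)^{2} = \left(\frac{5}{7} - -147\right)^{2} = \left(\frac{5}{7} + 147\right)^{2} = \left(\frac{1034}{7}\right)^{2} = \frac{1069156}{49} \approx 21820.0$)
$\left(\frac{24985}{12192} - 21812\right) \left(-49976 + c\right) = \left(\frac{24985}{12192} - 21812\right) \left(-49976 + \frac{1069156}{49}\right) = \left(24985 \cdot \frac{1}{12192} - 21812\right) \left(- \frac{1379668}{49}\right) = \left(\frac{24985}{12192} - 21812\right) \left(- \frac{1379668}{49}\right) = \left(- \frac{265906919}{12192}\right) \left(- \frac{1379668}{49}\right) = \frac{91715816780723}{149352}$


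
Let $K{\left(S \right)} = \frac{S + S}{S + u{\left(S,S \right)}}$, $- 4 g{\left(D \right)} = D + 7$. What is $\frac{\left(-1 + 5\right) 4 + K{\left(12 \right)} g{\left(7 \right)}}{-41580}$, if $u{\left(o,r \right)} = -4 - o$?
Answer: $- \frac{37}{41580} \approx -0.00088985$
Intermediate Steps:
$g{\left(D \right)} = - \frac{7}{4} - \frac{D}{4}$ ($g{\left(D \right)} = - \frac{D + 7}{4} = - \frac{7 + D}{4} = - \frac{7}{4} - \frac{D}{4}$)
$K{\left(S \right)} = - \frac{S}{2}$ ($K{\left(S \right)} = \frac{S + S}{S - \left(4 + S\right)} = \frac{2 S}{-4} = 2 S \left(- \frac{1}{4}\right) = - \frac{S}{2}$)
$\frac{\left(-1 + 5\right) 4 + K{\left(12 \right)} g{\left(7 \right)}}{-41580} = \frac{\left(-1 + 5\right) 4 + \left(- \frac{1}{2}\right) 12 \left(- \frac{7}{4} - \frac{7}{4}\right)}{-41580} = \left(4 \cdot 4 - 6 \left(- \frac{7}{4} - \frac{7}{4}\right)\right) \left(- \frac{1}{41580}\right) = \left(16 - -21\right) \left(- \frac{1}{41580}\right) = \left(16 + 21\right) \left(- \frac{1}{41580}\right) = 37 \left(- \frac{1}{41580}\right) = - \frac{37}{41580}$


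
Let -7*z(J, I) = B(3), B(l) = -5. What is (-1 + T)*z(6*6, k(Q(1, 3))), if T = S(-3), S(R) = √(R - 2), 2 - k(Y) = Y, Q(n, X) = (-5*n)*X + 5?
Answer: -5/7 + 5*I*√5/7 ≈ -0.71429 + 1.5972*I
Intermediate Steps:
Q(n, X) = 5 - 5*X*n (Q(n, X) = -5*X*n + 5 = 5 - 5*X*n)
k(Y) = 2 - Y
S(R) = √(-2 + R)
T = I*√5 (T = √(-2 - 3) = √(-5) = I*√5 ≈ 2.2361*I)
z(J, I) = 5/7 (z(J, I) = -⅐*(-5) = 5/7)
(-1 + T)*z(6*6, k(Q(1, 3))) = (-1 + I*√5)*(5/7) = -5/7 + 5*I*√5/7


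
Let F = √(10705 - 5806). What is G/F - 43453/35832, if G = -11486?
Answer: -43453/35832 - 11486*√4899/4899 ≈ -165.32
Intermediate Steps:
F = √4899 ≈ 69.993
G/F - 43453/35832 = -11486*√4899/4899 - 43453/35832 = -43453/35832 - 11486*√4899/4899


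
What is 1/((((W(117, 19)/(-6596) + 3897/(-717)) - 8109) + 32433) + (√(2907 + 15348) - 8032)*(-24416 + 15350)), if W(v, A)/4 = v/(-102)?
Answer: 1453238404893006519386/105827483538112420449881070369 + 542612016504751672*√18255/317482450614337261349643211107 ≈ 1.3963e-8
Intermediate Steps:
W(v, A) = -2*v/51 (W(v, A) = 4*(v/(-102)) = 4*(v*(-1/102)) = 4*(-v/102) = -2*v/51)
1/((((W(117, 19)/(-6596) + 3897/(-717)) - 8109) + 32433) + (√(2907 + 15348) - 8032)*(-24416 + 15350)) = 1/((((-2/51*117/(-6596) + 3897/(-717)) - 8109) + 32433) + (√(2907 + 15348) - 8032)*(-24416 + 15350)) = 1/((((-78/17*(-1/6596) + 3897*(-1/717)) - 8109) + 32433) + (√18255 - 8032)*(-9066)) = 1/((((39/56066 - 1299/239) - 8109) + 32433) + (-8032 + √18255)*(-9066)) = 1/(((-72820413/13399774 - 8109) + 32433) + (72818112 - 9066*√18255)) = 1/((-108731587779/13399774 + 32433) + (72818112 - 9066*√18255)) = 1/(325863282363/13399774 + (72818112 - 9066*√18255)) = 1/(976072107189051/13399774 - 9066*√18255)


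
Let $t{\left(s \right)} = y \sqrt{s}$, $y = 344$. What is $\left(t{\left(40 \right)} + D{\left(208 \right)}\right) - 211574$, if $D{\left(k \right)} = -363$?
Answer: $-211937 + 688 \sqrt{10} \approx -2.0976 \cdot 10^{5}$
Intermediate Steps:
$t{\left(s \right)} = 344 \sqrt{s}$
$\left(t{\left(40 \right)} + D{\left(208 \right)}\right) - 211574 = \left(344 \sqrt{40} - 363\right) - 211574 = \left(344 \cdot 2 \sqrt{10} - 363\right) - 211574 = \left(688 \sqrt{10} - 363\right) - 211574 = \left(-363 + 688 \sqrt{10}\right) - 211574 = -211937 + 688 \sqrt{10}$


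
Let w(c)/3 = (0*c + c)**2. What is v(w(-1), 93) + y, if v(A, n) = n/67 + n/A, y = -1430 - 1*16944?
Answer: -1228888/67 ≈ -18342.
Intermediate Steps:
y = -18374 (y = -1430 - 16944 = -18374)
w(c) = 3*c**2 (w(c) = 3*(0*c + c)**2 = 3*(0 + c)**2 = 3*c**2)
v(A, n) = n/67 + n/A (v(A, n) = n*(1/67) + n/A = n/67 + n/A)
v(w(-1), 93) + y = ((1/67)*93 + 93/((3*(-1)**2))) - 18374 = (93/67 + 93/((3*1))) - 18374 = (93/67 + 93/3) - 18374 = (93/67 + 93*(1/3)) - 18374 = (93/67 + 31) - 18374 = 2170/67 - 18374 = -1228888/67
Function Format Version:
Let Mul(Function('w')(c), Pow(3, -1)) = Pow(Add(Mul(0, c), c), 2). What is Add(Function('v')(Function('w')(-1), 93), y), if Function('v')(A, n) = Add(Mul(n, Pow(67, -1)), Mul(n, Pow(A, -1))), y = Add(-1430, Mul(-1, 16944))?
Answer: Rational(-1228888, 67) ≈ -18342.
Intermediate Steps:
y = -18374 (y = Add(-1430, -16944) = -18374)
Function('w')(c) = Mul(3, Pow(c, 2)) (Function('w')(c) = Mul(3, Pow(Add(Mul(0, c), c), 2)) = Mul(3, Pow(Add(0, c), 2)) = Mul(3, Pow(c, 2)))
Function('v')(A, n) = Add(Mul(Rational(1, 67), n), Mul(n, Pow(A, -1))) (Function('v')(A, n) = Add(Mul(n, Rational(1, 67)), Mul(n, Pow(A, -1))) = Add(Mul(Rational(1, 67), n), Mul(n, Pow(A, -1))))
Add(Function('v')(Function('w')(-1), 93), y) = Add(Add(Mul(Rational(1, 67), 93), Mul(93, Pow(Mul(3, Pow(-1, 2)), -1))), -18374) = Add(Add(Rational(93, 67), Mul(93, Pow(Mul(3, 1), -1))), -18374) = Add(Add(Rational(93, 67), Mul(93, Pow(3, -1))), -18374) = Add(Add(Rational(93, 67), Mul(93, Rational(1, 3))), -18374) = Add(Add(Rational(93, 67), 31), -18374) = Add(Rational(2170, 67), -18374) = Rational(-1228888, 67)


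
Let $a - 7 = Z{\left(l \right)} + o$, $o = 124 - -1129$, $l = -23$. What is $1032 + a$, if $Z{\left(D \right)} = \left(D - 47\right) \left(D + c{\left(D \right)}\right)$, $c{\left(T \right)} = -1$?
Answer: $3972$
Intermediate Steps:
$o = 1253$ ($o = 124 + 1129 = 1253$)
$Z{\left(D \right)} = \left(-1 + D\right) \left(-47 + D\right)$ ($Z{\left(D \right)} = \left(D - 47\right) \left(D - 1\right) = \left(-47 + D\right) \left(-1 + D\right) = \left(-1 + D\right) \left(-47 + D\right)$)
$a = 2940$ ($a = 7 + \left(\left(47 + \left(-23\right)^{2} - -1104\right) + 1253\right) = 7 + \left(\left(47 + 529 + 1104\right) + 1253\right) = 7 + \left(1680 + 1253\right) = 7 + 2933 = 2940$)
$1032 + a = 1032 + 2940 = 3972$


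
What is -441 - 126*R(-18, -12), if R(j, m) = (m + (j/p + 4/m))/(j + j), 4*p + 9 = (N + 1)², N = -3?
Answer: -13013/30 ≈ -433.77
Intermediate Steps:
p = -5/4 (p = -9/4 + (-3 + 1)²/4 = -9/4 + (¼)*(-2)² = -9/4 + (¼)*4 = -9/4 + 1 = -5/4 ≈ -1.2500)
R(j, m) = (m + 4/m - 4*j/5)/(2*j) (R(j, m) = (m + (j/(-5/4) + 4/m))/(j + j) = (m + (j*(-⅘) + 4/m))/((2*j)) = (m + (-4*j/5 + 4/m))*(1/(2*j)) = (m + (4/m - 4*j/5))*(1/(2*j)) = (m + 4/m - 4*j/5)*(1/(2*j)) = (m + 4/m - 4*j/5)/(2*j))
-441 - 126*R(-18, -12) = -441 - 126*(-⅖ + (½)*(-12)/(-18) + 2/(-18*(-12))) = -441 - 126*(-⅖ + (½)*(-12)*(-1/18) + 2*(-1/18)*(-1/12)) = -441 - 126*(-⅖ + ⅓ + 1/108) = -441 - 126*(-31/540) = -441 + 217/30 = -13013/30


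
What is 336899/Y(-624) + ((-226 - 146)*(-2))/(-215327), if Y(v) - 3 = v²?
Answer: 72253752997/83843811933 ≈ 0.86177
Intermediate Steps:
Y(v) = 3 + v²
336899/Y(-624) + ((-226 - 146)*(-2))/(-215327) = 336899/(3 + (-624)²) + ((-226 - 146)*(-2))/(-215327) = 336899/(3 + 389376) - 372*(-2)*(-1/215327) = 336899/389379 + 744*(-1/215327) = 336899*(1/389379) - 744/215327 = 336899/389379 - 744/215327 = 72253752997/83843811933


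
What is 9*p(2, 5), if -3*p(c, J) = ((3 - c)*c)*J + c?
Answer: -36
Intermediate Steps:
p(c, J) = -c/3 - J*c*(3 - c)/3 (p(c, J) = -(((3 - c)*c)*J + c)/3 = -((c*(3 - c))*J + c)/3 = -(J*c*(3 - c) + c)/3 = -(c + J*c*(3 - c))/3 = -c/3 - J*c*(3 - c)/3)
9*p(2, 5) = 9*((1/3)*2*(-1 - 3*5 + 5*2)) = 9*((1/3)*2*(-1 - 15 + 10)) = 9*((1/3)*2*(-6)) = 9*(-4) = -36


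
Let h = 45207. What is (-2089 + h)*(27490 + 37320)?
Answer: 2794477580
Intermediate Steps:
(-2089 + h)*(27490 + 37320) = (-2089 + 45207)*(27490 + 37320) = 43118*64810 = 2794477580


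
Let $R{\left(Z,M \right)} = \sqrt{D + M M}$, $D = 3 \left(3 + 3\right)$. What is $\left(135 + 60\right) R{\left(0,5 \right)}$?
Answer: $195 \sqrt{43} \approx 1278.7$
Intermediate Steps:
$D = 18$ ($D = 3 \cdot 6 = 18$)
$R{\left(Z,M \right)} = \sqrt{18 + M^{2}}$ ($R{\left(Z,M \right)} = \sqrt{18 + M M} = \sqrt{18 + M^{2}}$)
$\left(135 + 60\right) R{\left(0,5 \right)} = \left(135 + 60\right) \sqrt{18 + 5^{2}} = 195 \sqrt{18 + 25} = 195 \sqrt{43}$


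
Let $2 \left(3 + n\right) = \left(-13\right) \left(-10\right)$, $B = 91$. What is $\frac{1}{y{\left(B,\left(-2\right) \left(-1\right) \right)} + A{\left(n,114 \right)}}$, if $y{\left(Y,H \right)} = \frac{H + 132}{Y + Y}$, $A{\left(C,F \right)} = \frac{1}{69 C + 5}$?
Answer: $\frac{389753}{287052} \approx 1.3578$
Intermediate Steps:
$n = 62$ ($n = -3 + \frac{\left(-13\right) \left(-10\right)}{2} = -3 + \frac{1}{2} \cdot 130 = -3 + 65 = 62$)
$A{\left(C,F \right)} = \frac{1}{5 + 69 C}$
$y{\left(Y,H \right)} = \frac{132 + H}{2 Y}$
$\frac{1}{y{\left(B,\left(-2\right) \left(-1\right) \right)} + A{\left(n,114 \right)}} = \frac{1}{\frac{132 - -2}{2 \cdot 91} + \frac{1}{5 + 69 \cdot 62}} = \frac{1}{\frac{1}{2} \cdot \frac{1}{91} \left(132 + 2\right) + \frac{1}{5 + 4278}} = \frac{1}{\frac{1}{2} \cdot \frac{1}{91} \cdot 134 + \frac{1}{4283}} = \frac{1}{\frac{67}{91} + \frac{1}{4283}} = \frac{1}{\frac{287052}{389753}} = \frac{389753}{287052}$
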